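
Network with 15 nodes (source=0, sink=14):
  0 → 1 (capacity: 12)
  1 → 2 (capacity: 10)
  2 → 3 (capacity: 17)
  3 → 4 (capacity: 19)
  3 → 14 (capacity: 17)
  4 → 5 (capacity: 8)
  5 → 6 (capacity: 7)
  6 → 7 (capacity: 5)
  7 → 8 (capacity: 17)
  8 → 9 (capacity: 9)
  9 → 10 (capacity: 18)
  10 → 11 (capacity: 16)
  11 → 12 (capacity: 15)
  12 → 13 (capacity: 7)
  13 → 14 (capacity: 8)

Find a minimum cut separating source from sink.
Min cut value = 10, edges: (1,2)

Min cut value: 10
Partition: S = [0, 1], T = [2, 3, 4, 5, 6, 7, 8, 9, 10, 11, 12, 13, 14]
Cut edges: (1,2)

By max-flow min-cut theorem, max flow = min cut = 10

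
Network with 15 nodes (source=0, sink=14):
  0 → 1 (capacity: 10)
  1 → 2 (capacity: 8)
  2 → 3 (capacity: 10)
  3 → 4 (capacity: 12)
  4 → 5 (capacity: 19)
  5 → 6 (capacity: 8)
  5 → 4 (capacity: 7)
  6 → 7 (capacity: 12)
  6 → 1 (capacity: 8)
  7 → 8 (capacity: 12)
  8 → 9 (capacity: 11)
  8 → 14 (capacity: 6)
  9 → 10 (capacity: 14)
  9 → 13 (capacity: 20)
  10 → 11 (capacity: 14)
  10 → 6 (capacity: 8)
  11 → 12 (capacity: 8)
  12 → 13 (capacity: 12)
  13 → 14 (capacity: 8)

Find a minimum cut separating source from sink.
Min cut value = 8, edges: (5,6)

Min cut value: 8
Partition: S = [0, 1, 2, 3, 4, 5], T = [6, 7, 8, 9, 10, 11, 12, 13, 14]
Cut edges: (5,6)

By max-flow min-cut theorem, max flow = min cut = 8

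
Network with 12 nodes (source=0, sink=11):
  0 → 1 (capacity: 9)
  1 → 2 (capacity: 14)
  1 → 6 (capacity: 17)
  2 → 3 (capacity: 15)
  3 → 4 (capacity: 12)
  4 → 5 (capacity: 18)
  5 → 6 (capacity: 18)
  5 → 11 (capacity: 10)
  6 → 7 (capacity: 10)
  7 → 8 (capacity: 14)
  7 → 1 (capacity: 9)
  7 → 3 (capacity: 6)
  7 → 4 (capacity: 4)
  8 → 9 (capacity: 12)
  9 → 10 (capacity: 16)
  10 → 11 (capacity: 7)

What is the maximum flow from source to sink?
Maximum flow = 9

Max flow: 9

Flow assignment:
  0 → 1: 9/9
  1 → 2: 9/14
  2 → 3: 9/15
  3 → 4: 9/12
  4 → 5: 9/18
  5 → 11: 9/10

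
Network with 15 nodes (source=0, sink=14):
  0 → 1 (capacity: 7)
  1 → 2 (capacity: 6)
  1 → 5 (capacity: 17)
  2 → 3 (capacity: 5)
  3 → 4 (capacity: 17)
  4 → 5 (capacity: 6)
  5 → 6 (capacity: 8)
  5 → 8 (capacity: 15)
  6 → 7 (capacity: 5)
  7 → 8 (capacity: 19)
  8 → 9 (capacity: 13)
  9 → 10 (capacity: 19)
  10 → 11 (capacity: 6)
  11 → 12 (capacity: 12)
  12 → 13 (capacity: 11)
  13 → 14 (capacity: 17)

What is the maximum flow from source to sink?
Maximum flow = 6

Max flow: 6

Flow assignment:
  0 → 1: 6/7
  1 → 5: 6/17
  5 → 8: 6/15
  8 → 9: 6/13
  9 → 10: 6/19
  10 → 11: 6/6
  11 → 12: 6/12
  12 → 13: 6/11
  13 → 14: 6/17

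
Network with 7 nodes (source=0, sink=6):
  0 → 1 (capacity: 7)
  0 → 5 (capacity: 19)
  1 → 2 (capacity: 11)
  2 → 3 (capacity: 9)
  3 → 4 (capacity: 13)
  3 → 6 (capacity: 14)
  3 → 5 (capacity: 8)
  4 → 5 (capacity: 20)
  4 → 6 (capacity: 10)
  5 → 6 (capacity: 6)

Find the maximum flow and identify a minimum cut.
Max flow = 13, Min cut edges: (0,1), (5,6)

Maximum flow: 13
Minimum cut: (0,1), (5,6)
Partition: S = [0, 5], T = [1, 2, 3, 4, 6]

Max-flow min-cut theorem verified: both equal 13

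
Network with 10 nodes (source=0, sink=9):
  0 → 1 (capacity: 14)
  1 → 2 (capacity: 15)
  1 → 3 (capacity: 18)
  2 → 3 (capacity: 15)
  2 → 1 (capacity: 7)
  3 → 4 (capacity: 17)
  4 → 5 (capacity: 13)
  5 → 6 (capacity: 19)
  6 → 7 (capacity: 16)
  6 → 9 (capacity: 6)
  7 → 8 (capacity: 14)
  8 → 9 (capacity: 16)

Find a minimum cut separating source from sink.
Min cut value = 13, edges: (4,5)

Min cut value: 13
Partition: S = [0, 1, 2, 3, 4], T = [5, 6, 7, 8, 9]
Cut edges: (4,5)

By max-flow min-cut theorem, max flow = min cut = 13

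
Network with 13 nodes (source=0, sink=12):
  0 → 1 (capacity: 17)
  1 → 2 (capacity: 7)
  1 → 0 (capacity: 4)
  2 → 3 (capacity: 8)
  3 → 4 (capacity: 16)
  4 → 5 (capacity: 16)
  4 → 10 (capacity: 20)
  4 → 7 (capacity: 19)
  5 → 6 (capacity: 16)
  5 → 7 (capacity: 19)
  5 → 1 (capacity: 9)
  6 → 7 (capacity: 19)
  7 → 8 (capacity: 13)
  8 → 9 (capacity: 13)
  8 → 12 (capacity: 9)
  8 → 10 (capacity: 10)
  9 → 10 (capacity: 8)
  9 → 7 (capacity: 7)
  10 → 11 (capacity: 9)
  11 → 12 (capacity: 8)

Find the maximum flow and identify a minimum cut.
Max flow = 7, Min cut edges: (1,2)

Maximum flow: 7
Minimum cut: (1,2)
Partition: S = [0, 1], T = [2, 3, 4, 5, 6, 7, 8, 9, 10, 11, 12]

Max-flow min-cut theorem verified: both equal 7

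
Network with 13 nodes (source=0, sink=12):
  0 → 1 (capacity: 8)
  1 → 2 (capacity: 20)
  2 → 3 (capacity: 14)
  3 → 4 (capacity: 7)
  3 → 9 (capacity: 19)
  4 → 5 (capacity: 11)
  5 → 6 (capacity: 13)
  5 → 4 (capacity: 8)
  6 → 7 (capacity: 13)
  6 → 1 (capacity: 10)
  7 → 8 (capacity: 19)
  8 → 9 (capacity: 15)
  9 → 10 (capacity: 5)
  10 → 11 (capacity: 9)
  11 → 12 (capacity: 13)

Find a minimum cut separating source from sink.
Min cut value = 5, edges: (9,10)

Min cut value: 5
Partition: S = [0, 1, 2, 3, 4, 5, 6, 7, 8, 9], T = [10, 11, 12]
Cut edges: (9,10)

By max-flow min-cut theorem, max flow = min cut = 5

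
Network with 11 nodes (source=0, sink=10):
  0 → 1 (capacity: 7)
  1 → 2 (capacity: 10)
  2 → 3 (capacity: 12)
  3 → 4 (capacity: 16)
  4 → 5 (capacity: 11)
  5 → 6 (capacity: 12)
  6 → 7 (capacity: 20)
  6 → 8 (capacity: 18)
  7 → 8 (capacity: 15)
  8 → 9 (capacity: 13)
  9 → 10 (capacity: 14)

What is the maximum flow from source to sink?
Maximum flow = 7

Max flow: 7

Flow assignment:
  0 → 1: 7/7
  1 → 2: 7/10
  2 → 3: 7/12
  3 → 4: 7/16
  4 → 5: 7/11
  5 → 6: 7/12
  6 → 8: 7/18
  8 → 9: 7/13
  9 → 10: 7/14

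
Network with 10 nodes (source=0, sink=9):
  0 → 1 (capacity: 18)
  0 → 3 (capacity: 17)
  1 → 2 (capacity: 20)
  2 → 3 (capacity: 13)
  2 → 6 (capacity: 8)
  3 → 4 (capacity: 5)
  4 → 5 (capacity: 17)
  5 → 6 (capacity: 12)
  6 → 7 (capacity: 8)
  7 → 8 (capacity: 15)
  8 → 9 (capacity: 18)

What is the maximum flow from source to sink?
Maximum flow = 8

Max flow: 8

Flow assignment:
  0 → 1: 8/18
  1 → 2: 8/20
  2 → 6: 8/8
  6 → 7: 8/8
  7 → 8: 8/15
  8 → 9: 8/18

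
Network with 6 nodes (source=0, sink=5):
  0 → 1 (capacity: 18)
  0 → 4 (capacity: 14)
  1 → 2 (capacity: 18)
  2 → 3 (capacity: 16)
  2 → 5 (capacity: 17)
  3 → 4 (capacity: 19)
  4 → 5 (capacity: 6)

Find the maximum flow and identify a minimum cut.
Max flow = 23, Min cut edges: (2,5), (4,5)

Maximum flow: 23
Minimum cut: (2,5), (4,5)
Partition: S = [0, 1, 2, 3, 4], T = [5]

Max-flow min-cut theorem verified: both equal 23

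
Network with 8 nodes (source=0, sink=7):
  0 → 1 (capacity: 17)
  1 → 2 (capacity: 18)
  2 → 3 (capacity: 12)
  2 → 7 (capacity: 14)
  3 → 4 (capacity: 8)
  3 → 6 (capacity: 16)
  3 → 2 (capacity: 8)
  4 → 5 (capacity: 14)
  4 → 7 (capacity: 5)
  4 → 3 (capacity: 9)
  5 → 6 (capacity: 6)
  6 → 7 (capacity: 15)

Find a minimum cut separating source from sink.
Min cut value = 17, edges: (0,1)

Min cut value: 17
Partition: S = [0], T = [1, 2, 3, 4, 5, 6, 7]
Cut edges: (0,1)

By max-flow min-cut theorem, max flow = min cut = 17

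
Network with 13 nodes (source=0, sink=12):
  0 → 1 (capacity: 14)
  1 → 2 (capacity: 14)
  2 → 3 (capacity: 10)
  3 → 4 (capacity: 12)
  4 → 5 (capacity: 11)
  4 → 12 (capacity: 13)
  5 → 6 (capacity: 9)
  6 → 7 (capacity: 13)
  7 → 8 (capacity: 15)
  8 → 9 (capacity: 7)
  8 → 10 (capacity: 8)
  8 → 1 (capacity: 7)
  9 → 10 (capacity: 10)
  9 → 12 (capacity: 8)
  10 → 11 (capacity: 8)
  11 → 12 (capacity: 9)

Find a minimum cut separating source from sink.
Min cut value = 10, edges: (2,3)

Min cut value: 10
Partition: S = [0, 1, 2], T = [3, 4, 5, 6, 7, 8, 9, 10, 11, 12]
Cut edges: (2,3)

By max-flow min-cut theorem, max flow = min cut = 10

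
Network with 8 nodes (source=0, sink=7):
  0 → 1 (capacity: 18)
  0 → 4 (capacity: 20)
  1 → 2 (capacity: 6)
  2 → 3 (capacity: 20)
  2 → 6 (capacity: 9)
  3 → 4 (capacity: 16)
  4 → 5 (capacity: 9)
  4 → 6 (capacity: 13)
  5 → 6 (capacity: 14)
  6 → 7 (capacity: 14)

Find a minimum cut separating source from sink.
Min cut value = 14, edges: (6,7)

Min cut value: 14
Partition: S = [0, 1, 2, 3, 4, 5, 6], T = [7]
Cut edges: (6,7)

By max-flow min-cut theorem, max flow = min cut = 14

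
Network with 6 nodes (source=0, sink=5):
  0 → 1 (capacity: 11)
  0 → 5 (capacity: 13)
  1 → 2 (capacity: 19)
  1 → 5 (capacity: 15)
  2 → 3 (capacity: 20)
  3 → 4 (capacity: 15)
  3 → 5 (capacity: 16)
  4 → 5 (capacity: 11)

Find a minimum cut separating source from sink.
Min cut value = 24, edges: (0,1), (0,5)

Min cut value: 24
Partition: S = [0], T = [1, 2, 3, 4, 5]
Cut edges: (0,1), (0,5)

By max-flow min-cut theorem, max flow = min cut = 24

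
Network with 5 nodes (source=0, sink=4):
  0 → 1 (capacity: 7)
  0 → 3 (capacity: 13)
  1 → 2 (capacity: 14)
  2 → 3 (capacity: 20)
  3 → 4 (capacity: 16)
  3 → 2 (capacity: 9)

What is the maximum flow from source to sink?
Maximum flow = 16

Max flow: 16

Flow assignment:
  0 → 1: 7/7
  0 → 3: 9/13
  1 → 2: 7/14
  2 → 3: 7/20
  3 → 4: 16/16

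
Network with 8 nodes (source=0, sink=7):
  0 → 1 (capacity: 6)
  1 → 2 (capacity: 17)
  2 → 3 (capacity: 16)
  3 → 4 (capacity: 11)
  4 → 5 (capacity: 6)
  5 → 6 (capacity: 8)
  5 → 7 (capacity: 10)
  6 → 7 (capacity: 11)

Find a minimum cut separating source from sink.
Min cut value = 6, edges: (4,5)

Min cut value: 6
Partition: S = [0, 1, 2, 3, 4], T = [5, 6, 7]
Cut edges: (4,5)

By max-flow min-cut theorem, max flow = min cut = 6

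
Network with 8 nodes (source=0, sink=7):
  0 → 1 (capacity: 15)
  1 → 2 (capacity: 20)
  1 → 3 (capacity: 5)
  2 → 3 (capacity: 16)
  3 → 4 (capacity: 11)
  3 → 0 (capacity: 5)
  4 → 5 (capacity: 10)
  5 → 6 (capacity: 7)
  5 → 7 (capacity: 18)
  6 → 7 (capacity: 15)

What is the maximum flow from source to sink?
Maximum flow = 10

Max flow: 10

Flow assignment:
  0 → 1: 15/15
  1 → 2: 10/20
  1 → 3: 5/5
  2 → 3: 10/16
  3 → 4: 10/11
  3 → 0: 5/5
  4 → 5: 10/10
  5 → 7: 10/18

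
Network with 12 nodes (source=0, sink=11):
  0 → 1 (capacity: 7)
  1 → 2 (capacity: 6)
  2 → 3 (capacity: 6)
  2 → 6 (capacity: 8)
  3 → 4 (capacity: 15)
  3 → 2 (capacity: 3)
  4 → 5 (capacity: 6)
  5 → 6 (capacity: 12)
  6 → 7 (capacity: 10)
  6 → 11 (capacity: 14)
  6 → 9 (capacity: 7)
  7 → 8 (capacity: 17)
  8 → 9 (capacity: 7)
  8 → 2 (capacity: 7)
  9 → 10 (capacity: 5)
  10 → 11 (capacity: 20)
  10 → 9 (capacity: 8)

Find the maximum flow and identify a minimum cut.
Max flow = 6, Min cut edges: (1,2)

Maximum flow: 6
Minimum cut: (1,2)
Partition: S = [0, 1], T = [2, 3, 4, 5, 6, 7, 8, 9, 10, 11]

Max-flow min-cut theorem verified: both equal 6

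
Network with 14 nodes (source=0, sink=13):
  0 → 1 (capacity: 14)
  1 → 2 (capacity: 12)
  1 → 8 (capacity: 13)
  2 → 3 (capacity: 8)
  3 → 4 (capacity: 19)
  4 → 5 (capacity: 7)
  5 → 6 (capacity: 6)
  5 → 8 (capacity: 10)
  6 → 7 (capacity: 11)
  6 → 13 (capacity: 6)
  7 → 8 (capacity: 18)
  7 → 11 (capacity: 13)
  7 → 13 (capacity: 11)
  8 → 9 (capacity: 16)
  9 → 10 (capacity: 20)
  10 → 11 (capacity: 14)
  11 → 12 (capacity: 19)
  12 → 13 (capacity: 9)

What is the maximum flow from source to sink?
Maximum flow = 14

Max flow: 14

Flow assignment:
  0 → 1: 14/14
  1 → 2: 7/12
  1 → 8: 7/13
  2 → 3: 7/8
  3 → 4: 7/19
  4 → 5: 7/7
  5 → 6: 6/6
  5 → 8: 1/10
  6 → 13: 6/6
  8 → 9: 8/16
  9 → 10: 8/20
  10 → 11: 8/14
  11 → 12: 8/19
  12 → 13: 8/9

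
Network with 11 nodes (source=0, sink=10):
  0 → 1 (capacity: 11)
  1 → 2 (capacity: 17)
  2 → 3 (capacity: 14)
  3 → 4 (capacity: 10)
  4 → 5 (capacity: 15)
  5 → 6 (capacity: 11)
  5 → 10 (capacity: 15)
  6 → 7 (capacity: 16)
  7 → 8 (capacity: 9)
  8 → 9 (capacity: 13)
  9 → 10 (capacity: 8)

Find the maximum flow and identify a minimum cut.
Max flow = 10, Min cut edges: (3,4)

Maximum flow: 10
Minimum cut: (3,4)
Partition: S = [0, 1, 2, 3], T = [4, 5, 6, 7, 8, 9, 10]

Max-flow min-cut theorem verified: both equal 10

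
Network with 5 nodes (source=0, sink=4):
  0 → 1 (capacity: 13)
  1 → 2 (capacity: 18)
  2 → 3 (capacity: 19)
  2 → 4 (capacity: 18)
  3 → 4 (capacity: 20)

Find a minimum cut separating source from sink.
Min cut value = 13, edges: (0,1)

Min cut value: 13
Partition: S = [0], T = [1, 2, 3, 4]
Cut edges: (0,1)

By max-flow min-cut theorem, max flow = min cut = 13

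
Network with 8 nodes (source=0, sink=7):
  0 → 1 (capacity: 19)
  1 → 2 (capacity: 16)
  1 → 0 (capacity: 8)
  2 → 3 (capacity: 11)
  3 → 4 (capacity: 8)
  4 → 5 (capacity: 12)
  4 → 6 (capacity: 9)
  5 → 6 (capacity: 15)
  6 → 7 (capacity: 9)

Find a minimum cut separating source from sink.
Min cut value = 8, edges: (3,4)

Min cut value: 8
Partition: S = [0, 1, 2, 3], T = [4, 5, 6, 7]
Cut edges: (3,4)

By max-flow min-cut theorem, max flow = min cut = 8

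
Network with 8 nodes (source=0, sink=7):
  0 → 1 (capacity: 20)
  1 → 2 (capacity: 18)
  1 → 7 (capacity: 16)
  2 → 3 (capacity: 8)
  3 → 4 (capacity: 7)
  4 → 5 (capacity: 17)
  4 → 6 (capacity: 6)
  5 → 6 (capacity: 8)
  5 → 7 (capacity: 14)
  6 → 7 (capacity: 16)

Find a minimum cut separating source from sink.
Min cut value = 20, edges: (0,1)

Min cut value: 20
Partition: S = [0], T = [1, 2, 3, 4, 5, 6, 7]
Cut edges: (0,1)

By max-flow min-cut theorem, max flow = min cut = 20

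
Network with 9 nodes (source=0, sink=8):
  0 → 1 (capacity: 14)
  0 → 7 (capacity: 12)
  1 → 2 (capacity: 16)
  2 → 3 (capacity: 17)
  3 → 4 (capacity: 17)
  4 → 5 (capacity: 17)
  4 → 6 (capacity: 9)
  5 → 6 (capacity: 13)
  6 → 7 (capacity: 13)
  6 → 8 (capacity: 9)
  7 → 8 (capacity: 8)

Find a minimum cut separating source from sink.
Min cut value = 17, edges: (6,8), (7,8)

Min cut value: 17
Partition: S = [0, 1, 2, 3, 4, 5, 6, 7], T = [8]
Cut edges: (6,8), (7,8)

By max-flow min-cut theorem, max flow = min cut = 17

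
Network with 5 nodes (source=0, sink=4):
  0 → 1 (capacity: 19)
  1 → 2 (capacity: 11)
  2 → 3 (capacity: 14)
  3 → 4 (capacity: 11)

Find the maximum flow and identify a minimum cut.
Max flow = 11, Min cut edges: (3,4)

Maximum flow: 11
Minimum cut: (3,4)
Partition: S = [0, 1, 2, 3], T = [4]

Max-flow min-cut theorem verified: both equal 11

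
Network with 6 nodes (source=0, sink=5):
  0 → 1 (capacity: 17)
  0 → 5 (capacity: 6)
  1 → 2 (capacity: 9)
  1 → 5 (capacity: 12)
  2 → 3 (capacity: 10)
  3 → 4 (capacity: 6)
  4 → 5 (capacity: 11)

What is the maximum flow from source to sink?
Maximum flow = 23

Max flow: 23

Flow assignment:
  0 → 1: 17/17
  0 → 5: 6/6
  1 → 2: 5/9
  1 → 5: 12/12
  2 → 3: 5/10
  3 → 4: 5/6
  4 → 5: 5/11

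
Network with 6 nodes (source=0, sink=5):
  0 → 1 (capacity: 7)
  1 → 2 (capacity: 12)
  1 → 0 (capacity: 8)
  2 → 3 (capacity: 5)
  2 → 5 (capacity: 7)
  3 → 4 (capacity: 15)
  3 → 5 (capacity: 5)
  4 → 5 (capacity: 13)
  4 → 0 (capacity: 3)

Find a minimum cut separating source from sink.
Min cut value = 7, edges: (0,1)

Min cut value: 7
Partition: S = [0], T = [1, 2, 3, 4, 5]
Cut edges: (0,1)

By max-flow min-cut theorem, max flow = min cut = 7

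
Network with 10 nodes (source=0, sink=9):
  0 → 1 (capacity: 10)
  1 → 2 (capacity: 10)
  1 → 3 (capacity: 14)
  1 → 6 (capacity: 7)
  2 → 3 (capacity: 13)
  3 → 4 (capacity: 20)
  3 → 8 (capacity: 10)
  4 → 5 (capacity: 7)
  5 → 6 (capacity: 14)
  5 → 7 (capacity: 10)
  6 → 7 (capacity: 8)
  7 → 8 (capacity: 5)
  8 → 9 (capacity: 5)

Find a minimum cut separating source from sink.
Min cut value = 5, edges: (8,9)

Min cut value: 5
Partition: S = [0, 1, 2, 3, 4, 5, 6, 7, 8], T = [9]
Cut edges: (8,9)

By max-flow min-cut theorem, max flow = min cut = 5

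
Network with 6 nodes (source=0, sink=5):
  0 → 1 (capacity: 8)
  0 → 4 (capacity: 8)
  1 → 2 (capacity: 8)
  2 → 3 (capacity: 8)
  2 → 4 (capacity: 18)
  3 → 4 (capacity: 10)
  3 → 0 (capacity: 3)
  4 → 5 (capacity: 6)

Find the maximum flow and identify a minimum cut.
Max flow = 6, Min cut edges: (4,5)

Maximum flow: 6
Minimum cut: (4,5)
Partition: S = [0, 1, 2, 3, 4], T = [5]

Max-flow min-cut theorem verified: both equal 6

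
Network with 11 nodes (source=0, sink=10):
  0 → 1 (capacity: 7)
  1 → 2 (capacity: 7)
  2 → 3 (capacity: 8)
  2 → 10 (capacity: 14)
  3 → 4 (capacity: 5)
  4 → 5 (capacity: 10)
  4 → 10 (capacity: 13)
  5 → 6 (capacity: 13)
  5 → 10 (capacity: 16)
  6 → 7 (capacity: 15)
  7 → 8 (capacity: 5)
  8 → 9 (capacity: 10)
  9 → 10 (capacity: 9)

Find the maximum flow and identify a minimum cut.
Max flow = 7, Min cut edges: (1,2)

Maximum flow: 7
Minimum cut: (1,2)
Partition: S = [0, 1], T = [2, 3, 4, 5, 6, 7, 8, 9, 10]

Max-flow min-cut theorem verified: both equal 7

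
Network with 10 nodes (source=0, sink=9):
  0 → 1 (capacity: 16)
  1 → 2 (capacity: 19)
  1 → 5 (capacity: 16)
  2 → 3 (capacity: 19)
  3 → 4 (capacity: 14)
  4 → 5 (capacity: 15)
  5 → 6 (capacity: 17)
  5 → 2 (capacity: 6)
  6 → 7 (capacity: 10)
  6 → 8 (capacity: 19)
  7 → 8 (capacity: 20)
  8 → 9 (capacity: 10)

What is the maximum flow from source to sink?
Maximum flow = 10

Max flow: 10

Flow assignment:
  0 → 1: 10/16
  1 → 5: 10/16
  5 → 6: 10/17
  6 → 8: 10/19
  8 → 9: 10/10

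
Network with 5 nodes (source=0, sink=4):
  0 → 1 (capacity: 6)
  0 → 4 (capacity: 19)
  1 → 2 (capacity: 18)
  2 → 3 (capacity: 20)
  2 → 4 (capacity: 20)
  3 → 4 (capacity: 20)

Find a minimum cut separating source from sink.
Min cut value = 25, edges: (0,1), (0,4)

Min cut value: 25
Partition: S = [0], T = [1, 2, 3, 4]
Cut edges: (0,1), (0,4)

By max-flow min-cut theorem, max flow = min cut = 25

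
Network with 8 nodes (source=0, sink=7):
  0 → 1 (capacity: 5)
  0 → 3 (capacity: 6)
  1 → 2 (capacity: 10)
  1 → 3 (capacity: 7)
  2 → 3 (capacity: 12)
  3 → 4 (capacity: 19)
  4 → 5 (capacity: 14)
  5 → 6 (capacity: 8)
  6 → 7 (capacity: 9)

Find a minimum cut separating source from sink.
Min cut value = 8, edges: (5,6)

Min cut value: 8
Partition: S = [0, 1, 2, 3, 4, 5], T = [6, 7]
Cut edges: (5,6)

By max-flow min-cut theorem, max flow = min cut = 8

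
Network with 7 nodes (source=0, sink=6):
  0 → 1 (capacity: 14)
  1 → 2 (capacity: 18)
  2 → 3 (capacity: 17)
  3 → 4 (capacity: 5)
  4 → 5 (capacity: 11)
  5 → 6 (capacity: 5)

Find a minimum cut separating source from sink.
Min cut value = 5, edges: (5,6)

Min cut value: 5
Partition: S = [0, 1, 2, 3, 4, 5], T = [6]
Cut edges: (5,6)

By max-flow min-cut theorem, max flow = min cut = 5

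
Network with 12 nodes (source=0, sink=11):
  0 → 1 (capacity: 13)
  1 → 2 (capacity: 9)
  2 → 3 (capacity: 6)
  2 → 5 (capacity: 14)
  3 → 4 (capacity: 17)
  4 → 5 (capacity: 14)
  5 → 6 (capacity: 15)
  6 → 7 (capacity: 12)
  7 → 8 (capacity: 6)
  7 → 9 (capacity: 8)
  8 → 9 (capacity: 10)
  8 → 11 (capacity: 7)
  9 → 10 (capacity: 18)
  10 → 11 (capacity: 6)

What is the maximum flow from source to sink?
Maximum flow = 9

Max flow: 9

Flow assignment:
  0 → 1: 9/13
  1 → 2: 9/9
  2 → 5: 9/14
  5 → 6: 9/15
  6 → 7: 9/12
  7 → 8: 6/6
  7 → 9: 3/8
  8 → 11: 6/7
  9 → 10: 3/18
  10 → 11: 3/6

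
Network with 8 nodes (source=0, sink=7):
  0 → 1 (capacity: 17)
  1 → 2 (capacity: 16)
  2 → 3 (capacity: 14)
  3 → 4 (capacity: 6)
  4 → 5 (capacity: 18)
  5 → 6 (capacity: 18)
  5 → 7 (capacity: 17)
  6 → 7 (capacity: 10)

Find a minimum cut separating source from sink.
Min cut value = 6, edges: (3,4)

Min cut value: 6
Partition: S = [0, 1, 2, 3], T = [4, 5, 6, 7]
Cut edges: (3,4)

By max-flow min-cut theorem, max flow = min cut = 6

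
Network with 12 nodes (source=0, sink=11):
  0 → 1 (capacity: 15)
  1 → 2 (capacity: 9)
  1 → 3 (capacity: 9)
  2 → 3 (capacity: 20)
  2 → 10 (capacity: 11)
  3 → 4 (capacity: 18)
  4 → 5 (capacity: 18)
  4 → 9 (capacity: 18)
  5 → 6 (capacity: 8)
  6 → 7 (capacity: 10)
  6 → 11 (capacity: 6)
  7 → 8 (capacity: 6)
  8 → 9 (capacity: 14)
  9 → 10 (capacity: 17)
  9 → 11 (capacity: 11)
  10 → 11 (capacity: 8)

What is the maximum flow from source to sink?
Maximum flow = 15

Max flow: 15

Flow assignment:
  0 → 1: 15/15
  1 → 2: 9/9
  1 → 3: 6/9
  2 → 3: 1/20
  2 → 10: 8/11
  3 → 4: 7/18
  4 → 9: 7/18
  9 → 11: 7/11
  10 → 11: 8/8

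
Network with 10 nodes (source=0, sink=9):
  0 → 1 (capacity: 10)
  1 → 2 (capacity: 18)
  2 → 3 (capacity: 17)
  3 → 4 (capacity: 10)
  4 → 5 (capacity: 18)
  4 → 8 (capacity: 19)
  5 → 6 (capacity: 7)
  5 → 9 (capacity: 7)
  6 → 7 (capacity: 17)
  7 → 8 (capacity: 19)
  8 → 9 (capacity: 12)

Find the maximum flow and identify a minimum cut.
Max flow = 10, Min cut edges: (3,4)

Maximum flow: 10
Minimum cut: (3,4)
Partition: S = [0, 1, 2, 3], T = [4, 5, 6, 7, 8, 9]

Max-flow min-cut theorem verified: both equal 10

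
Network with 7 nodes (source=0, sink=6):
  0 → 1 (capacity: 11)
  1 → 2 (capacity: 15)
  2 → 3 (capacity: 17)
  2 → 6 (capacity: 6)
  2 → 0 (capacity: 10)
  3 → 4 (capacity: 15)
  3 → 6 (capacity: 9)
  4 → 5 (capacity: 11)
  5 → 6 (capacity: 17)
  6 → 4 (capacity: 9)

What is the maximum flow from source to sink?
Maximum flow = 11

Max flow: 11

Flow assignment:
  0 → 1: 11/11
  1 → 2: 11/15
  2 → 3: 5/17
  2 → 6: 6/6
  3 → 6: 5/9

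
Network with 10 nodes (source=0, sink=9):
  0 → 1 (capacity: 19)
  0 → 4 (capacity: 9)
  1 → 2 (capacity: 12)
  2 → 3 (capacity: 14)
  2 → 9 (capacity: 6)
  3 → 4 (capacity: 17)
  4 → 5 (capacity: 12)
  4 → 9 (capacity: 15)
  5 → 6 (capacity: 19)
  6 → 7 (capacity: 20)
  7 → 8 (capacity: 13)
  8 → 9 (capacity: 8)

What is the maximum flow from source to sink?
Maximum flow = 21

Max flow: 21

Flow assignment:
  0 → 1: 12/19
  0 → 4: 9/9
  1 → 2: 12/12
  2 → 3: 6/14
  2 → 9: 6/6
  3 → 4: 6/17
  4 → 9: 15/15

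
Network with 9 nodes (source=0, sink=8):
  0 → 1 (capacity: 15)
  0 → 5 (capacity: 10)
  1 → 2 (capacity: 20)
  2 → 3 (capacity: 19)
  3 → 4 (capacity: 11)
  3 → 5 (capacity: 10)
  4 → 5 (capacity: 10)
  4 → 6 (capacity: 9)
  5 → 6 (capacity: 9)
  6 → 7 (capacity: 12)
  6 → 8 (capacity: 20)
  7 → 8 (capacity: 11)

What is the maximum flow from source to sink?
Maximum flow = 18

Max flow: 18

Flow assignment:
  0 → 1: 15/15
  0 → 5: 3/10
  1 → 2: 15/20
  2 → 3: 15/19
  3 → 4: 11/11
  3 → 5: 4/10
  4 → 5: 2/10
  4 → 6: 9/9
  5 → 6: 9/9
  6 → 8: 18/20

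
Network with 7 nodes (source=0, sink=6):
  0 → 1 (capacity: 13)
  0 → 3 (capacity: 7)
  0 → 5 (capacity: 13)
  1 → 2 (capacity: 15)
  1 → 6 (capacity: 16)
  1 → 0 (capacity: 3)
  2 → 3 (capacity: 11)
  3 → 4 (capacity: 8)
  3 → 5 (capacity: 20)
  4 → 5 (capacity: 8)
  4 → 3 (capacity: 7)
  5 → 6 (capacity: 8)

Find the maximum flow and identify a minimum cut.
Max flow = 21, Min cut edges: (0,1), (5,6)

Maximum flow: 21
Minimum cut: (0,1), (5,6)
Partition: S = [0, 2, 3, 4, 5], T = [1, 6]

Max-flow min-cut theorem verified: both equal 21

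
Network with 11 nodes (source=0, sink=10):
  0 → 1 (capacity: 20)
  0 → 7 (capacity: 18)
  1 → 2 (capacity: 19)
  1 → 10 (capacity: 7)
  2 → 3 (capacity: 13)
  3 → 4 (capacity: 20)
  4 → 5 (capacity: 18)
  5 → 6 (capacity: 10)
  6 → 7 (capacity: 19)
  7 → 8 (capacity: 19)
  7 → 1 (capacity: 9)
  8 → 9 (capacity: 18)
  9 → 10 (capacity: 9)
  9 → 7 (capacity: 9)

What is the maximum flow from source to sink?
Maximum flow = 16

Max flow: 16

Flow assignment:
  0 → 1: 16/20
  1 → 2: 10/19
  1 → 10: 7/7
  2 → 3: 10/13
  3 → 4: 10/20
  4 → 5: 10/18
  5 → 6: 10/10
  6 → 7: 10/19
  7 → 8: 18/19
  7 → 1: 1/9
  8 → 9: 18/18
  9 → 10: 9/9
  9 → 7: 9/9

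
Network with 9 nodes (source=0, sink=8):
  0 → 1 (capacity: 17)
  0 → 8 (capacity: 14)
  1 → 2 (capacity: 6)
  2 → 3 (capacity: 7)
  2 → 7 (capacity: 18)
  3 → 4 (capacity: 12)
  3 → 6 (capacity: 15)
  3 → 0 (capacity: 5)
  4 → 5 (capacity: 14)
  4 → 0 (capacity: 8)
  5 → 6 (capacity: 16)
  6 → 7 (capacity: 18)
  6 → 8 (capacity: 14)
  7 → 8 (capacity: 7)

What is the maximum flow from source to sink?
Maximum flow = 20

Max flow: 20

Flow assignment:
  0 → 1: 6/17
  0 → 8: 14/14
  1 → 2: 6/6
  2 → 7: 6/18
  7 → 8: 6/7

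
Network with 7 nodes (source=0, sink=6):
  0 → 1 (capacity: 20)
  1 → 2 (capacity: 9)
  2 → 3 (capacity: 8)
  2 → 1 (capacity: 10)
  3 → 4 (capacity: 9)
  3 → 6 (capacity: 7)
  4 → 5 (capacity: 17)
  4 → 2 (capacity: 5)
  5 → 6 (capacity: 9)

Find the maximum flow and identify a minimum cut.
Max flow = 8, Min cut edges: (2,3)

Maximum flow: 8
Minimum cut: (2,3)
Partition: S = [0, 1, 2], T = [3, 4, 5, 6]

Max-flow min-cut theorem verified: both equal 8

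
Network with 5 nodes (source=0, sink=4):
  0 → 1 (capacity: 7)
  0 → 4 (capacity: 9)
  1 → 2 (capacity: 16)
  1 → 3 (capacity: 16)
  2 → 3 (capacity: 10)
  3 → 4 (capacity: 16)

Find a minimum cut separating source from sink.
Min cut value = 16, edges: (0,1), (0,4)

Min cut value: 16
Partition: S = [0], T = [1, 2, 3, 4]
Cut edges: (0,1), (0,4)

By max-flow min-cut theorem, max flow = min cut = 16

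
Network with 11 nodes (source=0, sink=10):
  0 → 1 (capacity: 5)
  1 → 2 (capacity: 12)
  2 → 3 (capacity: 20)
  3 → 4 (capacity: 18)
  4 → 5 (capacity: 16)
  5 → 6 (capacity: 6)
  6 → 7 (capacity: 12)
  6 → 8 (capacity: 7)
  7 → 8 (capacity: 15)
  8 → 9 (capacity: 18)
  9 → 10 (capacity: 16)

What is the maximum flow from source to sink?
Maximum flow = 5

Max flow: 5

Flow assignment:
  0 → 1: 5/5
  1 → 2: 5/12
  2 → 3: 5/20
  3 → 4: 5/18
  4 → 5: 5/16
  5 → 6: 5/6
  6 → 8: 5/7
  8 → 9: 5/18
  9 → 10: 5/16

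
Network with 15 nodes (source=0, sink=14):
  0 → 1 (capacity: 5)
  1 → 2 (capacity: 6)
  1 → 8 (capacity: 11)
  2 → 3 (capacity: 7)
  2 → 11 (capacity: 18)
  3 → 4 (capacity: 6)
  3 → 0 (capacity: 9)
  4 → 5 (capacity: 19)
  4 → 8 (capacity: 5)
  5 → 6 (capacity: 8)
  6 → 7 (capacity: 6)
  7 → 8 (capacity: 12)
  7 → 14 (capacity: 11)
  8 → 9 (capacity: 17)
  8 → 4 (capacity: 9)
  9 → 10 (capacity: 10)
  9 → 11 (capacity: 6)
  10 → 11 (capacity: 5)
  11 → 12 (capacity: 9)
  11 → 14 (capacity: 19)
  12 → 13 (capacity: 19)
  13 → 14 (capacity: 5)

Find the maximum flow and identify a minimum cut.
Max flow = 5, Min cut edges: (0,1)

Maximum flow: 5
Minimum cut: (0,1)
Partition: S = [0], T = [1, 2, 3, 4, 5, 6, 7, 8, 9, 10, 11, 12, 13, 14]

Max-flow min-cut theorem verified: both equal 5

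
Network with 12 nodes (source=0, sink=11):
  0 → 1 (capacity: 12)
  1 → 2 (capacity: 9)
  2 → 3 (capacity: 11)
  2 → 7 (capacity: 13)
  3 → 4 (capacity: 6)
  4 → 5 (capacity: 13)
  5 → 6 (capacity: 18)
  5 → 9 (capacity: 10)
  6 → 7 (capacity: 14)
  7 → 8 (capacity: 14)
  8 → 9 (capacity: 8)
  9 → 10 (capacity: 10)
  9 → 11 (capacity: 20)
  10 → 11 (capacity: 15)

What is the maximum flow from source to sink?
Maximum flow = 9

Max flow: 9

Flow assignment:
  0 → 1: 9/12
  1 → 2: 9/9
  2 → 3: 1/11
  2 → 7: 8/13
  3 → 4: 1/6
  4 → 5: 1/13
  5 → 9: 1/10
  7 → 8: 8/14
  8 → 9: 8/8
  9 → 11: 9/20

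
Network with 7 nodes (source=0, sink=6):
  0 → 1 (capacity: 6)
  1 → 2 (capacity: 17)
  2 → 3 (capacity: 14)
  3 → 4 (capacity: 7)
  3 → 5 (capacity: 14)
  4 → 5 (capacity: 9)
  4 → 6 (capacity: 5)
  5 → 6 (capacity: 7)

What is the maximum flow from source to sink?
Maximum flow = 6

Max flow: 6

Flow assignment:
  0 → 1: 6/6
  1 → 2: 6/17
  2 → 3: 6/14
  3 → 4: 6/7
  4 → 5: 1/9
  4 → 6: 5/5
  5 → 6: 1/7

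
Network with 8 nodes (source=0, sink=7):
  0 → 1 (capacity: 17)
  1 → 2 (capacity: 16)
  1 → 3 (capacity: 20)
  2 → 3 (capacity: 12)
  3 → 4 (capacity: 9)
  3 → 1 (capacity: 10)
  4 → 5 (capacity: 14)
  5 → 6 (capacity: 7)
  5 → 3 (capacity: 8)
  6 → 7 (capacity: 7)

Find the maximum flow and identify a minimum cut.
Max flow = 7, Min cut edges: (6,7)

Maximum flow: 7
Minimum cut: (6,7)
Partition: S = [0, 1, 2, 3, 4, 5, 6], T = [7]

Max-flow min-cut theorem verified: both equal 7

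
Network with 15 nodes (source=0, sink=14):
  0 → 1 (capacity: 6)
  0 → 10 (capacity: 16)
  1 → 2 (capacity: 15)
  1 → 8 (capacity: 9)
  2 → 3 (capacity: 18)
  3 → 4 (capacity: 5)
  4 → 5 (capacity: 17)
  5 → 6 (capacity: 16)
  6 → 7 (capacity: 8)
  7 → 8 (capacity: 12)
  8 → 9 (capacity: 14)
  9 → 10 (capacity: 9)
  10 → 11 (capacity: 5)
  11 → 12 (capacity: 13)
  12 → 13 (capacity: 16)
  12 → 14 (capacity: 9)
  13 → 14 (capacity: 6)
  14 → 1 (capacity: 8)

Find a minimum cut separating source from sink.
Min cut value = 5, edges: (10,11)

Min cut value: 5
Partition: S = [0, 1, 2, 3, 4, 5, 6, 7, 8, 9, 10], T = [11, 12, 13, 14]
Cut edges: (10,11)

By max-flow min-cut theorem, max flow = min cut = 5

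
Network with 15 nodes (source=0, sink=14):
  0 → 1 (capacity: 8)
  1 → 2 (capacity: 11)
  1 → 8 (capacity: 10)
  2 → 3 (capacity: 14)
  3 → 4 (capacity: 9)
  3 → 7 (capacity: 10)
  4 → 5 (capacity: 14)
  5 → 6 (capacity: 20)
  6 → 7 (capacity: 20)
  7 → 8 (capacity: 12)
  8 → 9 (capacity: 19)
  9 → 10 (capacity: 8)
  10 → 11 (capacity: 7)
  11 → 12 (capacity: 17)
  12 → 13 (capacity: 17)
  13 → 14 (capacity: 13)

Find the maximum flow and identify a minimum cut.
Max flow = 7, Min cut edges: (10,11)

Maximum flow: 7
Minimum cut: (10,11)
Partition: S = [0, 1, 2, 3, 4, 5, 6, 7, 8, 9, 10], T = [11, 12, 13, 14]

Max-flow min-cut theorem verified: both equal 7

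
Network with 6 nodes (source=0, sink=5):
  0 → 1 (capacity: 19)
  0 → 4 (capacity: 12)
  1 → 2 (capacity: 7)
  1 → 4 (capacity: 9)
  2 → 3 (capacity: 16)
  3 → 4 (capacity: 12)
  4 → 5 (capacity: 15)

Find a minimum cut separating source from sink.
Min cut value = 15, edges: (4,5)

Min cut value: 15
Partition: S = [0, 1, 2, 3, 4], T = [5]
Cut edges: (4,5)

By max-flow min-cut theorem, max flow = min cut = 15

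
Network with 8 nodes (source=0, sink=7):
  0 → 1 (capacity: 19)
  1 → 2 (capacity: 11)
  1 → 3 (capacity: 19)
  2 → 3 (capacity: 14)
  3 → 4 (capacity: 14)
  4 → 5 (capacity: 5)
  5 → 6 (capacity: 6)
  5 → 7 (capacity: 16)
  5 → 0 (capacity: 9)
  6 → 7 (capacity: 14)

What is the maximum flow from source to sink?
Maximum flow = 5

Max flow: 5

Flow assignment:
  0 → 1: 5/19
  1 → 3: 5/19
  3 → 4: 5/14
  4 → 5: 5/5
  5 → 7: 5/16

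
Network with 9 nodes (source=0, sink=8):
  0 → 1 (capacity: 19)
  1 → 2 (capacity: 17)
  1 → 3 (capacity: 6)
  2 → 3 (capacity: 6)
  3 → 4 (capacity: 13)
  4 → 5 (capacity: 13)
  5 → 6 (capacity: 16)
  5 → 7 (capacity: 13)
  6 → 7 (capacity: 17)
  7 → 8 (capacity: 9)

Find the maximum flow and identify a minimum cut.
Max flow = 9, Min cut edges: (7,8)

Maximum flow: 9
Minimum cut: (7,8)
Partition: S = [0, 1, 2, 3, 4, 5, 6, 7], T = [8]

Max-flow min-cut theorem verified: both equal 9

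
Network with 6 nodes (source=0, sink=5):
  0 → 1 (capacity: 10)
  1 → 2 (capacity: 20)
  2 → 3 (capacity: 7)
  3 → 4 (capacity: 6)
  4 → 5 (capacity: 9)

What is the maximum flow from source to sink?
Maximum flow = 6

Max flow: 6

Flow assignment:
  0 → 1: 6/10
  1 → 2: 6/20
  2 → 3: 6/7
  3 → 4: 6/6
  4 → 5: 6/9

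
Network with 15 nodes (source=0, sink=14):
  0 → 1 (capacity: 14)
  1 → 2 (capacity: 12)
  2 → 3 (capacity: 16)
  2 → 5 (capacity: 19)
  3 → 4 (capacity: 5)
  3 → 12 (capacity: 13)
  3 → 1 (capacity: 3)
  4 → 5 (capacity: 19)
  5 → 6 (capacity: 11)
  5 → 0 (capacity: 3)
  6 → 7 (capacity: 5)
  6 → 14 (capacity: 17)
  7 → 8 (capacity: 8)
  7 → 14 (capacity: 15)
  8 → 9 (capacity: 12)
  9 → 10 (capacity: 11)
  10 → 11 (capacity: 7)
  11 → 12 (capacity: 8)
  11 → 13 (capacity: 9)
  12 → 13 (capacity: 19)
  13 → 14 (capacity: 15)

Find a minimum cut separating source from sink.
Min cut value = 12, edges: (1,2)

Min cut value: 12
Partition: S = [0, 1], T = [2, 3, 4, 5, 6, 7, 8, 9, 10, 11, 12, 13, 14]
Cut edges: (1,2)

By max-flow min-cut theorem, max flow = min cut = 12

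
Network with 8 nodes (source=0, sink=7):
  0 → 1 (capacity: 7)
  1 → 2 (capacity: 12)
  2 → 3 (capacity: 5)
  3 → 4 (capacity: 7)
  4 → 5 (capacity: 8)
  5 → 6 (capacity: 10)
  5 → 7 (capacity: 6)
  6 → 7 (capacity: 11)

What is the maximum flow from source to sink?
Maximum flow = 5

Max flow: 5

Flow assignment:
  0 → 1: 5/7
  1 → 2: 5/12
  2 → 3: 5/5
  3 → 4: 5/7
  4 → 5: 5/8
  5 → 7: 5/6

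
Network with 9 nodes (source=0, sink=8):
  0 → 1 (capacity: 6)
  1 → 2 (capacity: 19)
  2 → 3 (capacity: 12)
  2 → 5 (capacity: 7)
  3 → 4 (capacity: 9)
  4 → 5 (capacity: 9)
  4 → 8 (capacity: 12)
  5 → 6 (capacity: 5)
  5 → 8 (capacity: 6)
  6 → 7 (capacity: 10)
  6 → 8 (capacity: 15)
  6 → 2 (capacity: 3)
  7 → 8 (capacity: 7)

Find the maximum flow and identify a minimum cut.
Max flow = 6, Min cut edges: (0,1)

Maximum flow: 6
Minimum cut: (0,1)
Partition: S = [0], T = [1, 2, 3, 4, 5, 6, 7, 8]

Max-flow min-cut theorem verified: both equal 6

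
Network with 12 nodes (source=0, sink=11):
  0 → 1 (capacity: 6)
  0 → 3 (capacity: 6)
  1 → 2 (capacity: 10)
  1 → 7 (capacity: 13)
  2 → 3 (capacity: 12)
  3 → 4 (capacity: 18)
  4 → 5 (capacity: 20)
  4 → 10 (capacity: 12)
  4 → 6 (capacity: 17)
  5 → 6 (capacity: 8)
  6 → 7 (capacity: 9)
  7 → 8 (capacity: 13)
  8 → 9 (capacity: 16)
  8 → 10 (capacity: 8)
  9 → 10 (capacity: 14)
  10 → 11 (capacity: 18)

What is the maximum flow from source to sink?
Maximum flow = 12

Max flow: 12

Flow assignment:
  0 → 1: 6/6
  0 → 3: 6/6
  1 → 7: 6/13
  3 → 4: 6/18
  4 → 10: 6/12
  7 → 8: 6/13
  8 → 10: 6/8
  10 → 11: 12/18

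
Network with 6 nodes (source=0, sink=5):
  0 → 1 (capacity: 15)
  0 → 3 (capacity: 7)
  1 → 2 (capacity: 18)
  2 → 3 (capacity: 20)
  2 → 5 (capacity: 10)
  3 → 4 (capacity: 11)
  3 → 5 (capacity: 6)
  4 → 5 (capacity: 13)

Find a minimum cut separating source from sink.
Min cut value = 22, edges: (0,1), (0,3)

Min cut value: 22
Partition: S = [0], T = [1, 2, 3, 4, 5]
Cut edges: (0,1), (0,3)

By max-flow min-cut theorem, max flow = min cut = 22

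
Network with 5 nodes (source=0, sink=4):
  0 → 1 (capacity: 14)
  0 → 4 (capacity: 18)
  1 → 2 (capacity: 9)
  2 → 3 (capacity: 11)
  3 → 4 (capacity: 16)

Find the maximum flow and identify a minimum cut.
Max flow = 27, Min cut edges: (0,4), (1,2)

Maximum flow: 27
Minimum cut: (0,4), (1,2)
Partition: S = [0, 1], T = [2, 3, 4]

Max-flow min-cut theorem verified: both equal 27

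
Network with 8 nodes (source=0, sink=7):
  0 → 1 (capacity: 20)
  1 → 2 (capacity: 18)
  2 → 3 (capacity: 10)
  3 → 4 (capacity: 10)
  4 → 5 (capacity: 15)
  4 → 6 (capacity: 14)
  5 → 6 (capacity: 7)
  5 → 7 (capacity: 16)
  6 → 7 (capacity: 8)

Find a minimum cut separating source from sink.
Min cut value = 10, edges: (3,4)

Min cut value: 10
Partition: S = [0, 1, 2, 3], T = [4, 5, 6, 7]
Cut edges: (3,4)

By max-flow min-cut theorem, max flow = min cut = 10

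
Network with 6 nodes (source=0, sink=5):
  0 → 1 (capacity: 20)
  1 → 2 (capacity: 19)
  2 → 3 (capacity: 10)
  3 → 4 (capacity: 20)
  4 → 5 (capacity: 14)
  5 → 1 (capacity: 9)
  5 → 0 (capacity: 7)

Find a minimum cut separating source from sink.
Min cut value = 10, edges: (2,3)

Min cut value: 10
Partition: S = [0, 1, 2], T = [3, 4, 5]
Cut edges: (2,3)

By max-flow min-cut theorem, max flow = min cut = 10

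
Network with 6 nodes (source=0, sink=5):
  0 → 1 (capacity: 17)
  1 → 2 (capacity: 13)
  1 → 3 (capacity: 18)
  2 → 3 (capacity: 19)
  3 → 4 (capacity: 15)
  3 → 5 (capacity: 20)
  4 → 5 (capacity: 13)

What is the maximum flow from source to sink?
Maximum flow = 17

Max flow: 17

Flow assignment:
  0 → 1: 17/17
  1 → 3: 17/18
  3 → 5: 17/20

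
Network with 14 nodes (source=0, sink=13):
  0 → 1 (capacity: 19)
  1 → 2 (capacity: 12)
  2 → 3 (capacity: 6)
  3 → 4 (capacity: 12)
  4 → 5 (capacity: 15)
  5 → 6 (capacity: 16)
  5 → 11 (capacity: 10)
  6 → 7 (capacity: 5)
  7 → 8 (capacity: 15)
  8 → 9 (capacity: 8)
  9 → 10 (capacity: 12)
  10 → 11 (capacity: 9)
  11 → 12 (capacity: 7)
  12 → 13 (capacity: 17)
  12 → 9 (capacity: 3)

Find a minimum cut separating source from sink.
Min cut value = 6, edges: (2,3)

Min cut value: 6
Partition: S = [0, 1, 2], T = [3, 4, 5, 6, 7, 8, 9, 10, 11, 12, 13]
Cut edges: (2,3)

By max-flow min-cut theorem, max flow = min cut = 6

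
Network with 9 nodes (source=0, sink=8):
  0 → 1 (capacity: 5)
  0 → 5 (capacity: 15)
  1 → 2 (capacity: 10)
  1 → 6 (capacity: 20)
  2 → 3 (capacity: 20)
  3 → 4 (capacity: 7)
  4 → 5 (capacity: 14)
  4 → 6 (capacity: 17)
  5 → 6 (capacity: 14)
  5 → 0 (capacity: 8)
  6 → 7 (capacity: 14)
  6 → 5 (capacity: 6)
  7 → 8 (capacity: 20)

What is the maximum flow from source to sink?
Maximum flow = 14

Max flow: 14

Flow assignment:
  0 → 5: 14/15
  5 → 6: 14/14
  6 → 7: 14/14
  7 → 8: 14/20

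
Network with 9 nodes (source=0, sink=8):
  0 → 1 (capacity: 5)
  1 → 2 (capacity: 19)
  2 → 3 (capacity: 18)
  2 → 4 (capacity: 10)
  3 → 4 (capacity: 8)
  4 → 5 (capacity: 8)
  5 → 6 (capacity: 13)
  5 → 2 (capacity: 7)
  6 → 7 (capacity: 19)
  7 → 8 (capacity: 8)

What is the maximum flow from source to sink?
Maximum flow = 5

Max flow: 5

Flow assignment:
  0 → 1: 5/5
  1 → 2: 5/19
  2 → 4: 5/10
  4 → 5: 5/8
  5 → 6: 5/13
  6 → 7: 5/19
  7 → 8: 5/8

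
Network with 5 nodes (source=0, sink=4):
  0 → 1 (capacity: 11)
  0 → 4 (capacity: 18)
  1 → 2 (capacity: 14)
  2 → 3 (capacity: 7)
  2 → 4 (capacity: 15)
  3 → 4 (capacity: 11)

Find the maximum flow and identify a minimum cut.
Max flow = 29, Min cut edges: (0,1), (0,4)

Maximum flow: 29
Minimum cut: (0,1), (0,4)
Partition: S = [0], T = [1, 2, 3, 4]

Max-flow min-cut theorem verified: both equal 29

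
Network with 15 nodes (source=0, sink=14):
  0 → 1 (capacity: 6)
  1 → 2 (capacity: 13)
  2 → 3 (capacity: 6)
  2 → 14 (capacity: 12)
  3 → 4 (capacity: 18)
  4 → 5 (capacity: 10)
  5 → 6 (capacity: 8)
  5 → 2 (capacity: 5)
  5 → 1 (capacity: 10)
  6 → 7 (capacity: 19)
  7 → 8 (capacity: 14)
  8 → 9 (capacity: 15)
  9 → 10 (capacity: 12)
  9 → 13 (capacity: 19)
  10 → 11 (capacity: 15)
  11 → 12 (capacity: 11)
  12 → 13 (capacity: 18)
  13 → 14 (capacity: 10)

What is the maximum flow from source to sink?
Maximum flow = 6

Max flow: 6

Flow assignment:
  0 → 1: 6/6
  1 → 2: 6/13
  2 → 14: 6/12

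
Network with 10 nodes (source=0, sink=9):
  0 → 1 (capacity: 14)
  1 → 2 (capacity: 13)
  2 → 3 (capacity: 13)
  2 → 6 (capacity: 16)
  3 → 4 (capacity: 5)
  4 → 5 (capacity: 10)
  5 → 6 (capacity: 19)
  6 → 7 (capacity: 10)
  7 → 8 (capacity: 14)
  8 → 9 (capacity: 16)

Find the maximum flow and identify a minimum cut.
Max flow = 10, Min cut edges: (6,7)

Maximum flow: 10
Minimum cut: (6,7)
Partition: S = [0, 1, 2, 3, 4, 5, 6], T = [7, 8, 9]

Max-flow min-cut theorem verified: both equal 10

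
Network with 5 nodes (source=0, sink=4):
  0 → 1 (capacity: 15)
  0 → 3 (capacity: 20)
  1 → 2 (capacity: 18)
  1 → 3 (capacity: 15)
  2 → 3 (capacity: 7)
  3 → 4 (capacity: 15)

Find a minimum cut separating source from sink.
Min cut value = 15, edges: (3,4)

Min cut value: 15
Partition: S = [0, 1, 2, 3], T = [4]
Cut edges: (3,4)

By max-flow min-cut theorem, max flow = min cut = 15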